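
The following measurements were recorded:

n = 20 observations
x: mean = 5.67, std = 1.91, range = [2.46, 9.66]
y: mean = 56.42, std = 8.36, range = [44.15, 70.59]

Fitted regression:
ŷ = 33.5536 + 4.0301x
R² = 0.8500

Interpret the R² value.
The model explains 85.00% of the variance in y (R² = 0.8500), leaving 15.00% unexplained; the fit is strong.

R² (coefficient of determination) measures the proportion of variance in y explained by the regression model.

Here R² = 0.8500:
- Explained: 85.00% of the variation in y
- Unexplained (residual): 100% − 85.00% = 15.00%
- Rule of thumb (below 0.3 weak; 0.3 to below 0.7 moderate; 0.7 and above strong) → strong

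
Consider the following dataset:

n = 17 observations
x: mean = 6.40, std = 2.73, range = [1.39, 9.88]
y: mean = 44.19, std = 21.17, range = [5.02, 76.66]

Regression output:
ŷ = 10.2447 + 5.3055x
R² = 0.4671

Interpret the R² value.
R² = 0.4671 means 46.71% of the variation in y is explained by the linear relationship with x. This indicates a moderate fit.

R² (coefficient of determination) measures the proportion of variance in y explained by the regression model.

Here R² = 0.4671:
- Explained: 46.71% of the variation in y
- Unexplained (residual): 100% − 46.71% = 53.29%
- Rule of thumb (below 0.3 weak; 0.3 to below 0.7 moderate; 0.7 and above strong) → moderate

Note: R² never decreases when predictors are added, so it should not be used alone to compare models of different size.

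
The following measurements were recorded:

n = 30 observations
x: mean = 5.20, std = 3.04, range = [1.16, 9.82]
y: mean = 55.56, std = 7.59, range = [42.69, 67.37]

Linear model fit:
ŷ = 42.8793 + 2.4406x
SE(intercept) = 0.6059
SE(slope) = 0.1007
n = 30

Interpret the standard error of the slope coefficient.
SE(β̂₁) = 0.1007 is the estimated standard deviation of the slope estimate across repeated samples; relative to β̂₁ = 2.4406 that is 4.1%, a precise estimate.

SE(β̂₁) = s / √Sxx, where s is the residual standard deviation and Sxx = Σ(x − x̄)². It is the yardstick for how far β̂₁ = 2.4406 could plausibly be from the true slope.

Relative precision:
- SE / |β̂₁| = 0.1007 / 2.4406 = 4.1%
- Rule of thumb (under 20%: precise; 20% to under 50%: moderately precise; 50% or more: imprecise) → precise

Link to interval estimation: a confidence interval for β₁ is β̂₁ ± t* × 0.1007, so SE sets the half-width per unit of t*.

What drives SE(β̂₁): more residual scatter → larger SE; larger n (here n = 30) → smaller SE; wider spread of x values → smaller SE.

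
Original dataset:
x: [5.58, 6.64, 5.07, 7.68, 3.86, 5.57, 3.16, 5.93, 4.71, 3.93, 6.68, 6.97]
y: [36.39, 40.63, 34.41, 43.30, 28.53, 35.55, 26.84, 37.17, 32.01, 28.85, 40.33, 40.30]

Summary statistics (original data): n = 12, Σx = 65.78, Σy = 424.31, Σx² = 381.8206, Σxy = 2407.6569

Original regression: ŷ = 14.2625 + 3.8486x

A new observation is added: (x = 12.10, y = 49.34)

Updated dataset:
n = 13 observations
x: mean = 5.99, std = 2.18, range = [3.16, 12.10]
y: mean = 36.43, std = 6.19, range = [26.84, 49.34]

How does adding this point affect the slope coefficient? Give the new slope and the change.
New slope β₁ = 2.7103 versus 3.8486 before: a change of -1.1383 (-29.6%).

The new point has HIGH LEVERAGE: x = 12.10 is far from the original mean x̄ = 65.78/12 ≈ 5.48 (original range [3.16, 7.68]).

Step 1: Update the sums with the new point (n goes from 12 to 13)
Σx  = 65.78 + 12.10 = 77.88
Σy  = 424.31 + 49.34 = 473.65
Σx² = 381.8206 + 12.10² = 381.8206 + 146.4100 = 528.2306
Σxy = 2407.6569 + 12.10×49.34 = 2407.6569 + 597.0140 = 3004.6709

Step 2: Recompute the slope with b₁ = (nΣxy − ΣxΣy) / (nΣx² − (Σx)²)
Numerator   = 13×3004.6709 − 77.88×473.65 = 39060.7217 − 36887.8620 = 2172.8597
Denominator = 13×528.2306 − 77.88² = 6866.9978 − 6065.2944 = 801.7034
b₁(new) = 2172.8597 / 801.7034 = 2.7103

(Same formula on the original sums: (12×2407.6569 − 65.78×424.31) / (12×381.8206 − 65.78²) = 980.7710 / 254.8388 = 3.8486, matching the given fit.)

Step 3: Change in slope
Δβ₁ = 2.7103 − 3.8486 = -1.1383
Relative change = -1.1383 / 3.8486 × 100% = -29.6%
→ the slope decreases when the point is added.

Because the point sits below the extension of the original line at a high-leverage x, it tilts the fit down.
In practice: refit with and without it and report both if conclusions differ.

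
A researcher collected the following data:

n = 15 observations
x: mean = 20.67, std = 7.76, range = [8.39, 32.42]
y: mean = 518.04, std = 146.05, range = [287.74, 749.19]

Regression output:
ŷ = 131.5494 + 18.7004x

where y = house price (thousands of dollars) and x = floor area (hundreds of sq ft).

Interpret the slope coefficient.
An increase of one hundred sq ft in floor area is associated with a 18.7004 thousand dollars increase in predicted house price.

The slope coefficient β₁ = 18.7004 represents the marginal effect of floor area on house price.

Interpretation:
- Floor area up by 1 hundred sq ft → predicted house price increases by 18.7004 thousand dollars
- The effect is assumed constant over the observed range of x (linearity)

The intercept β₀ = 131.5494 is the predicted house price when floor area = 0; since the smallest observed x is 8.39, this is an extrapolation and mainly anchors the line.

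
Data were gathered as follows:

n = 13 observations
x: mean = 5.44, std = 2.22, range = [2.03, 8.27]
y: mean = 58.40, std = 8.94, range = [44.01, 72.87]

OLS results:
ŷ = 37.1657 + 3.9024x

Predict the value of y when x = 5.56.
ŷ = 58.8630

Plug x = 5.56 into the fitted line:

ŷ = 37.1657 + 3.9024 × 5.56
ŷ = 37.1657 + 21.6973
ŷ = 58.8630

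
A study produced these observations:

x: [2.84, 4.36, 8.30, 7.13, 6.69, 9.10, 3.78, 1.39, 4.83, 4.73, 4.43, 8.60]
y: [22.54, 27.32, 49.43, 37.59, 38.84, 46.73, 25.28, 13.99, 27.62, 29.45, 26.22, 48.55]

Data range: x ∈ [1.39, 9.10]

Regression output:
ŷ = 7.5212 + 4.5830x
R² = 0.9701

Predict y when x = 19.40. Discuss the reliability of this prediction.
ŷ = 96.4314, but this is extrapolation (above the data range [1.39, 9.10]) and may be unreliable.

Prediction calculation:
ŷ = 7.5212 + 4.5830 × 19.40
ŷ = 96.4314

Reliability:
- Data range: x ∈ [1.39, 9.10]
- Prediction point: x = 19.40 is 10.30 units above the observed range → this is EXTRAPOLATION, not interpolation

Why that matters here:
- R² describes fit only over the sampled x values; it says nothing about behaviour beyond them
- There are no observations near this x to validate the fitted line there
- The linear relationship may not hold outside the observed range

The R² = 0.9701 only validates the fit within [1.39, 9.10]; treat ŷ = 96.4314 with caution.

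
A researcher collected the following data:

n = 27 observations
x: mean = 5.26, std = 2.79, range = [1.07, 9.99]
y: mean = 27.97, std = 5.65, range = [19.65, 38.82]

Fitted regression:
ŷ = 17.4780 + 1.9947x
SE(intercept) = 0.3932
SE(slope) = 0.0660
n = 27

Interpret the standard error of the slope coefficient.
The slope 1.9947 is pinned down to within about ±0.0660 (one SE) by these data — relative uncertainty 3.3%, i.e. precise.

SE(β̂₁) = s / √Sxx, where s is the residual standard deviation and Sxx = Σ(x − x̄)². It is the yardstick for how far β̂₁ = 1.9947 could plausibly be from the true slope.

Relative precision:
- SE / |β̂₁| = 0.0660 / 1.9947 = 3.3%
- Rule of thumb (under 20%: precise; 20% to under 50%: moderately precise; 50% or more: imprecise) → precise

Link to the t-test: t = β̂₁ / SE(β̂₁) = 1.9947 / 0.0660 = 30.2227, the statistic for H₀: β₁ = 0.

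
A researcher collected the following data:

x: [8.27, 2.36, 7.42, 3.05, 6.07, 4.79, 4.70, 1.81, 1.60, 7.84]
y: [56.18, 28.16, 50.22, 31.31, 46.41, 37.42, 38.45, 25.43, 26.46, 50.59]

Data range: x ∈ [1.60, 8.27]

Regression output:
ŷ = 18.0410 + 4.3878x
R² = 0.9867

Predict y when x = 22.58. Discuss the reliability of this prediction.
ŷ = 117.1175 (extrapolation — x = 22.58 lies outside [1.60, 8.27], so reliability is low).

Prediction calculation:
ŷ = 18.0410 + 4.3878 × 22.58
ŷ = 117.1175

Reliability:
- Data range: x ∈ [1.60, 8.27]
- Prediction point: x = 22.58 is 14.31 units above the observed range → this is EXTRAPOLATION, not interpolation

Why that matters here:
- There are no observations near this x to validate the fitted line there
- The linear relationship may not hold outside the observed range

Report the number if required, but flag clearly that it is an extrapolation.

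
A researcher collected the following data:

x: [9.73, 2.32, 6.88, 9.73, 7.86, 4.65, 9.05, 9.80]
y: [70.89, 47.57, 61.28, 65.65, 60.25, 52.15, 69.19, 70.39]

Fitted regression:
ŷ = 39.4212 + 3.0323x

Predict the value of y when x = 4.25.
ŷ = 52.3085

Plug x = 4.25 into the fitted line:

ŷ = 39.4212 + 3.0323 × 4.25
ŷ = 39.4212 + 12.8873
ŷ = 52.3085

This is the fitted mean response at that x — an individual observation would come with a wider prediction interval.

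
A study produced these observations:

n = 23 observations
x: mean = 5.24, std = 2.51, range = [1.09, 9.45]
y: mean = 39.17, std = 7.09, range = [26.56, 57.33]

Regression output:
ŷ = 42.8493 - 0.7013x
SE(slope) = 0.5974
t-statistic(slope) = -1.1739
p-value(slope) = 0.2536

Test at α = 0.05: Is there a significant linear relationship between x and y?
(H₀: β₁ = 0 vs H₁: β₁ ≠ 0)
Since p-value = 0.2536 ≥ α = 0.05, fail to reject H₀ — the slope is not significantly different from 0.

Hypothesis test for the slope coefficient:

H₀: β₁ = 0 (no linear relationship)
H₁: β₁ ≠ 0 (linear relationship exists)

Test statistic: t = β̂₁ / SE(β̂₁) = -0.7013 / 0.5974 = -1.1739

p = 0.2536: how often a slope estimate this far from 0 (in SE units) would arise by chance if β₁ were truly 0.

Decision rule: reject H₀ if p-value < α.
p-value = 0.2536 ≥ α = 0.05 → fail to reject H₀.

Conclusion: the linear association between x and y is not significant at the 5% level.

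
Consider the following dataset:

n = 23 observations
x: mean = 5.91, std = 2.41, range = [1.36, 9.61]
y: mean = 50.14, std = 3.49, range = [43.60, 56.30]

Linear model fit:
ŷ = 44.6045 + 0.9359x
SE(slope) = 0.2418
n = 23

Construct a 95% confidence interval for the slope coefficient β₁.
The 95% CI for β₁ is (0.4331, 1.4387)

Confidence interval for the slope:

The 95% CI for β₁ is: β̂₁ ± t*(α/2, n-2) × SE(β̂₁)

Step 1: Find critical t-value
- Confidence level = 0.95
- Degrees of freedom = n - 2 = 23 - 2 = 21
- t*(α/2, 21) = 2.0796

Step 2: Calculate margin of error
Margin = 2.0796 × 0.2418 = 0.5028

Step 3: Construct interval
CI = 0.9359 ± 0.5028
CI = (0.4331, 1.4387)

Interpretation: intervals built this way capture the true β₁ in 95% of repeated samples; here the plausible range for the per-unit effect of x on y is 0.4331 to 1.4387.
Since 0 is outside the interval, a two-sided test at α = 0.05 would reject H₀: β₁ = 0.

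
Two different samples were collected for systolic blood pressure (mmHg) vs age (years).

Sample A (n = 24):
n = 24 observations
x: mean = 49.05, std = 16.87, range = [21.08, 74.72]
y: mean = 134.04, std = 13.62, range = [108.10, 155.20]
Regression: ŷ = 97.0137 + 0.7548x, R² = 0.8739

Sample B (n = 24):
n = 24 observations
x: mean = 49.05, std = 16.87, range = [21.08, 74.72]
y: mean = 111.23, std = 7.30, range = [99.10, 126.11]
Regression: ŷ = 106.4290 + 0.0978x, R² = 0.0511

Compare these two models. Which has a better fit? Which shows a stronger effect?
Model A has the better fit (R² = 0.8739 vs 0.0511). Model A shows the stronger effect (|β₁| = 0.7548 vs 0.0978).

Model Comparison:

Fit — compare R²:
- Model A: R² = 0.8739 → 87.39% of variance in blood pressure explained
- Model B: R² = 0.0511 → 5.11% of variance in blood pressure explained
- 0.8739 > 0.0511 → Model A has the better fit

Which has the larger per-year effect? (|β₁|)
- Model A: β₁ = 0.7548 → predicted blood pressure rises 0.7548 mmHg per additional year of age
- Model B: β₁ = 0.0978 → predicted blood pressure rises 0.0978 mmHg per additional year of age
- |0.7548| > |0.0978| → Model A shows the stronger marginal effect

Note: A better fit (higher R²) doesn't necessarily mean a more important relationship.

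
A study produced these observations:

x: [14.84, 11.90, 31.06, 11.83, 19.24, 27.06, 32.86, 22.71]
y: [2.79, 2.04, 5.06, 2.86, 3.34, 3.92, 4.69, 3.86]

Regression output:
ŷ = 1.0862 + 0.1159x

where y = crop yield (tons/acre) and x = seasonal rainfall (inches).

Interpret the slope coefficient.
For each additional inch of rainfall, predicted crop yield increases by approximately 0.1159 tons/acre.

The slope β₁ = 0.1159 gives the rate at which the fitted crop yield changes with rainfall.

Interpretation:
- Rainfall up by 1 inch → predicted crop yield increases by 0.1159 tons/acre
- The effect is assumed constant over the observed range of x (linearity)
- The slope describes association in these data, not necessarily a causal effect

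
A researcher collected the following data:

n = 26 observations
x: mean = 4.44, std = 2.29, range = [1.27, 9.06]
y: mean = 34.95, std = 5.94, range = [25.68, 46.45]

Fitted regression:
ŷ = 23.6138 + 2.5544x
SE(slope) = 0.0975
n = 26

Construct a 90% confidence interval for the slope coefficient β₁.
The 90% CI for β₁ is (2.3876, 2.7212)

Confidence interval for the slope:

The 90% CI for β₁ is: β̂₁ ± t*(α/2, n-2) × SE(β̂₁)

Step 1: Find critical t-value
- Confidence level = 0.9
- Degrees of freedom = n - 2 = 26 - 2 = 24
- t*(α/2, 24) = 1.7109

Step 2: Calculate margin of error
Margin = 1.7109 × 0.0975 = 0.1668

Step 3: Construct interval
CI = 2.5544 ± 0.1668
CI = (2.3876, 2.7212)

Interpretation: intervals built this way capture the true β₁ in 90% of repeated samples; here the plausible range for the per-unit effect of x on y is 2.3876 to 2.7212.
Since 0 is outside the interval, a two-sided test at α = 0.10 would reject H₀: β₁ = 0.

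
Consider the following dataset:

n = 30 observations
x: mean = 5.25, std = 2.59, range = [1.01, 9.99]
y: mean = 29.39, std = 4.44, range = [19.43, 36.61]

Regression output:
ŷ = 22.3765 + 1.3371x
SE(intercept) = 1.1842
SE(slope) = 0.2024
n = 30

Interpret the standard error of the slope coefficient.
SE(slope) = 0.2024 measures the uncertainty in the estimated slope. The coefficient is estimated precisely (SE/|β̂₁| = 15.1%).

SE(β̂₁) = 0.2024 says: if we drew many samples of n = 30 from the same population and refit each time, the fitted slopes would scatter with a standard deviation of roughly 0.2024 around the true β₁.

Relative precision:
- SE / |β̂₁| = 0.2024 / 1.3371 = 15.1%
- Rule of thumb (under 20%: precise; 20% to under 50%: moderately precise; 50% or more: imprecise) → precise

Link to interval estimation: a confidence interval for β₁ is β̂₁ ± t* × 0.2024, so SE sets the half-width per unit of t*.

What drives SE(β̂₁): more residual scatter → larger SE.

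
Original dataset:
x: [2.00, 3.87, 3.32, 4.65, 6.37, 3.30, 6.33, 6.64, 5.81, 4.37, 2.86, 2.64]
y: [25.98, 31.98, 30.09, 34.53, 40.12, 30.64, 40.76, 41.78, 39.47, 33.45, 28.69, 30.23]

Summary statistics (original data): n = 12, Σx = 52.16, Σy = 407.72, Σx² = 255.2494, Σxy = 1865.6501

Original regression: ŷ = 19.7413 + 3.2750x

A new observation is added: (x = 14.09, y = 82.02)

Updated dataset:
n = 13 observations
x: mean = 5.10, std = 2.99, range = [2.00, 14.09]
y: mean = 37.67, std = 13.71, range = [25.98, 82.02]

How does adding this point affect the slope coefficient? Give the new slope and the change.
New slope β₁ = 4.5242 versus 3.2750 before: a change of +1.2492 (+38.1%).

The new point has HIGH LEVERAGE: x = 14.09 is far from the original mean x̄ = 52.16/12 ≈ 4.35 (original range [2.00, 6.64]).

Step 1: Update the sums with the new point (n goes from 12 to 13)
Σx  = 52.16 + 14.09 = 66.25
Σy  = 407.72 + 82.02 = 489.74
Σx² = 255.2494 + 14.09² = 255.2494 + 198.5281 = 453.7775
Σxy = 1865.6501 + 14.09×82.02 = 1865.6501 + 1155.6618 = 3021.3119

Step 2: Recompute the slope with b₁ = (nΣxy − ΣxΣy) / (nΣx² − (Σx)²)
Numerator   = 13×3021.3119 − 66.25×489.74 = 39277.0547 − 32445.2750 = 6831.7797
Denominator = 13×453.7775 − 66.25² = 5899.1075 − 4389.0625 = 1510.0450
b₁(new) = 6831.7797 / 1510.0450 = 4.5242

(Same formula on the original sums: (12×1865.6501 − 52.16×407.72) / (12×255.2494 − 52.16²) = 1121.1260 / 342.3272 = 3.2750, matching the given fit.)

Step 3: Change in slope
Δβ₁ = 4.5242 − 3.2750 = +1.2492
Relative change = +1.2492 / 3.2750 × 100% = +38.1%
→ the slope increases when the point is added.

A high-leverage point only changes the slope if it is off the original line; here y = 82.02 is above the original trend, so the slope increases.
In practice: investigate whether it comes from the same population as the rest of the sample; examine leverage (hᵢ) and Cook's distance rather than deleting it automatically.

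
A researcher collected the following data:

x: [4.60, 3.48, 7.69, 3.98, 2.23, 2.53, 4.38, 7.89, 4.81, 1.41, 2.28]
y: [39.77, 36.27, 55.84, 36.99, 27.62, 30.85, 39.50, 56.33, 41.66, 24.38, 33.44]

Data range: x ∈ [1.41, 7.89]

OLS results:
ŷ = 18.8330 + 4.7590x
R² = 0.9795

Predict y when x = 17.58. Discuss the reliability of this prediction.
ŷ = 102.4962 (extrapolation — x = 17.58 lies outside [1.41, 7.89], so reliability is low).

Prediction calculation:
ŷ = 18.8330 + 4.7590 × 17.58
ŷ = 102.4962

Reliability:
- Data range: x ∈ [1.41, 7.89]
- Prediction point: x = 17.58 is 9.69 units above the observed range → this is EXTRAPOLATION, not interpolation

Why that matters here:
- The standard error of prediction grows with (x − x̄)², and x = 17.58 is far from x̄ = 4.12
- R² describes fit only over the sampled x values; it says nothing about behaviour beyond them

Report the number if required, but flag clearly that it is an extrapolation.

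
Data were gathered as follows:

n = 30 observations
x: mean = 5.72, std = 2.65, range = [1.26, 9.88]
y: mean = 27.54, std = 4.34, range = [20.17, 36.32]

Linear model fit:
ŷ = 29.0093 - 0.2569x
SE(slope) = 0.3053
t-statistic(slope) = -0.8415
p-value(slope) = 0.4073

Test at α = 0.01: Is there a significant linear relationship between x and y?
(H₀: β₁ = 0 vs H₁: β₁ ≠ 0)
Fail to reject H₀: p-value = 0.4073 ≥ α = 0.01. The linear relationship is not significant at the 1% level.

Hypothesis test for the slope coefficient:

H₀: β₁ = 0 (no linear relationship)
H₁: β₁ ≠ 0 (linear relationship exists)

Test statistic: t = β̂₁ / SE(β̂₁) = -0.2569 / 0.3053 = -0.8415

With df = 28, the two-sided p-value for |t| = 0.8415 is 0.4073.

Decision rule: reject H₀ if p-value < α.
p-value = 0.4073 ≥ α = 0.01 → fail to reject H₀.

There is not sufficient evidence at the 1% significance level to conclude that a linear relationship exists between x and y.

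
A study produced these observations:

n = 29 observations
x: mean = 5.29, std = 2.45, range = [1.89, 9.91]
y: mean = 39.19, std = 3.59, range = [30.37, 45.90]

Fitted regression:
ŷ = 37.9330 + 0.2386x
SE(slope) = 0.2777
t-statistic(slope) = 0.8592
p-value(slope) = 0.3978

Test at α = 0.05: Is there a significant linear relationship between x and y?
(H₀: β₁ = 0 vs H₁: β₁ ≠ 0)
p-value = 0.3978 ≥ α = 0.05, so we fail to reject H₀. The relationship is not significant.

Hypothesis test for the slope coefficient:

H₀: β₁ = 0 (no linear relationship)
H₁: β₁ ≠ 0 (linear relationship exists)

Test statistic: t = β̂₁ / SE(β̂₁) = 0.2386 / 0.2777 = 0.8592

With df = 27, the two-sided p-value for |t| = 0.8592 is 0.3978.

Decision rule: reject H₀ if p-value < α.
p-value = 0.3978 ≥ α = 0.05 → fail to reject H₀.

At α = 0.05 the data do not provide convincing evidence of a nonzero slope.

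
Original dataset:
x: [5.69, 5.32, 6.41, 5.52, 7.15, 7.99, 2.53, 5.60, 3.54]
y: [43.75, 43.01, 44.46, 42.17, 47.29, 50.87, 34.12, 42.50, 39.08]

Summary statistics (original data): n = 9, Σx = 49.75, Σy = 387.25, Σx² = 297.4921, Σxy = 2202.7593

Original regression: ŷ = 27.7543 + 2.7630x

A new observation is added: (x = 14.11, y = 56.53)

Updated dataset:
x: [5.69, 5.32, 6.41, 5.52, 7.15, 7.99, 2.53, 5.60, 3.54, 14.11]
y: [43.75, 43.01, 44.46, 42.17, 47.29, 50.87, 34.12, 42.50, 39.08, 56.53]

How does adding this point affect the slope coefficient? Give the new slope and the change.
The slope changes from 2.7630 to 1.8746 (change of -0.8884, or -32.2%).

The new point has HIGH LEVERAGE: x = 14.11 is far from the original mean x̄ = 49.75/9 ≈ 5.53 (original range [2.53, 7.99]).

Step 1: Update the sums with the new point (n goes from 9 to 10)
Σx  = 49.75 + 14.11 = 63.86
Σy  = 387.25 + 56.53 = 443.78
Σx² = 297.4921 + 14.11² = 297.4921 + 199.0921 = 496.5842
Σxy = 2202.7593 + 14.11×56.53 = 2202.7593 + 797.6383 = 3000.3976

Step 2: Recompute the slope with b₁ = (nΣxy − ΣxΣy) / (nΣx² − (Σx)²)
Numerator   = 10×3000.3976 − 63.86×443.78 = 30003.9760 − 28339.7908 = 1664.1852
Denominator = 10×496.5842 − 63.86² = 4965.8420 − 4078.0996 = 887.7424
b₁(new) = 1664.1852 / 887.7424 = 1.8746

(Same formula on the original sums: (9×2202.7593 − 49.75×387.25) / (9×297.4921 − 49.75²) = 559.1462 / 202.3664 = 2.7630, matching the given fit.)

Step 3: Change in slope
Δβ₁ = 1.8746 − 2.7630 = -0.8884
Relative change = -0.8884 / 2.7630 × 100% = -32.2%
→ the slope decreases when the point is added.

A high-leverage point only changes the slope if it is off the original line; here y = 56.53 is below the original trend, so the slope decreases.
In practice: refit with and without it and report both if conclusions differ; investigate whether it comes from the same population as the rest of the sample.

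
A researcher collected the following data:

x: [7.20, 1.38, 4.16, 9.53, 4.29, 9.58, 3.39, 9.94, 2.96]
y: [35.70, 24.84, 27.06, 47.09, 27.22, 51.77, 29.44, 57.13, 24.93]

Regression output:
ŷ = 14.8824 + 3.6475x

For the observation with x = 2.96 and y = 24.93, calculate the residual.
Residual = -0.7490

The residual is the difference between the actual value and the predicted value:

Residual = y - ŷ

Step 1: Calculate predicted value
ŷ = 14.8824 + 3.6475 × 2.96
ŷ = 25.6790

Step 2: Calculate residual
Residual = 24.93 - 25.6790
Residual = -0.7490

Sign check: y < ŷ, so the point is below the line and the fit overestimates here.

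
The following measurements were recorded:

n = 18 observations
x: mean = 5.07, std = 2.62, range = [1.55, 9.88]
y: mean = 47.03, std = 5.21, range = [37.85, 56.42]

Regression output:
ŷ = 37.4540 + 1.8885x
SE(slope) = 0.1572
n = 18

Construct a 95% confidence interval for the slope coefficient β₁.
The 95% CI for β₁ is (1.5553, 2.2217)

Confidence interval for the slope:

The 95% CI for β₁ is: β̂₁ ± t*(α/2, n-2) × SE(β̂₁)

Step 1: Find critical t-value
- Confidence level = 0.95
- Degrees of freedom = n - 2 = 18 - 2 = 16
- t*(α/2, 16) = 2.1199

Step 2: Calculate margin of error
Margin = 2.1199 × 0.1572 = 0.3332

Step 3: Construct interval
CI = 1.8885 ± 0.3332
CI = (1.5553, 2.2217)

Interpretation: each one-unit increase in x is associated with a change in mean y of between 1.5553 and 2.2217, with 95% confidence.
Both endpoints are positive, so the data support a genuinely positive slope at this confidence level.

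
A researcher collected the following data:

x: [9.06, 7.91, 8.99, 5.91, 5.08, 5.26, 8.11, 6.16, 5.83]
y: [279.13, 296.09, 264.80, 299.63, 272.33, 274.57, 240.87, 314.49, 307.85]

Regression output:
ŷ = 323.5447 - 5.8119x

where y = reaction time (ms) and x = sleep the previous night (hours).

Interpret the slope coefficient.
On average, reaction time is about 5.8119 ms lower for every extra hour of sleep.

The slope β₁ = -5.8119 gives the rate at which the fitted reaction time changes with sleep.

Interpretation:
- Sleep up by 1 hour → predicted reaction time decreases by 5.8119 ms
- This is a linear approximation: the same per-unit change is assumed across the whole observed x range
- The slope describes association in these data, not necessarily a causal effect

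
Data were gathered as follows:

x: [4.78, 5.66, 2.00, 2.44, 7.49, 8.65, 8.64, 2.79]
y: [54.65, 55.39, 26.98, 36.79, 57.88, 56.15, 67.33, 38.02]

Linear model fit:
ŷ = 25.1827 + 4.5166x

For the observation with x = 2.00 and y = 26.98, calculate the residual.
Residual = -7.2359

The residual is the difference between the actual value and the predicted value:

Residual = y - ŷ

Step 1: Calculate predicted value
ŷ = 25.1827 + 4.5166 × 2.00
ŷ = 34.2159

Step 2: Calculate residual
Residual = 26.98 - 34.2159
Residual = -7.2359

Interpretation: the model overestimates the actual value by 7.2359 at this point (negative residual → observation lies below the fitted line).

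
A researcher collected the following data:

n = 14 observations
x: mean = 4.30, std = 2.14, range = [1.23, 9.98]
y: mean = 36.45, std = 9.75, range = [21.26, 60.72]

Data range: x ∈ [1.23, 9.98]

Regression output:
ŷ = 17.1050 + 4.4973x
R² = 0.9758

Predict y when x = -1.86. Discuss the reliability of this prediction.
The equation gives ŷ = 8.7400; however x = -1.86 is 3.09 units below the observed range, so this extrapolated value should not be trusted.

Prediction calculation:
ŷ = 17.1050 + 4.4973 × (-1.86)
ŷ = 8.7400

Reliability:
- Data range: x ∈ [1.23, 9.98]
- Prediction point: x = -1.86 is 3.09 units below the observed range → this is EXTRAPOLATION, not interpolation

Why that matters here:
- R² describes fit only over the sampled x values; it says nothing about behaviour beyond them
- There are no observations near this x to validate the fitted line there
- Real relationships often flatten, saturate, or turn nonlinear at extremes

The R² = 0.9758 only validates the fit within [1.23, 9.98]; treat ŷ = 8.7400 with caution.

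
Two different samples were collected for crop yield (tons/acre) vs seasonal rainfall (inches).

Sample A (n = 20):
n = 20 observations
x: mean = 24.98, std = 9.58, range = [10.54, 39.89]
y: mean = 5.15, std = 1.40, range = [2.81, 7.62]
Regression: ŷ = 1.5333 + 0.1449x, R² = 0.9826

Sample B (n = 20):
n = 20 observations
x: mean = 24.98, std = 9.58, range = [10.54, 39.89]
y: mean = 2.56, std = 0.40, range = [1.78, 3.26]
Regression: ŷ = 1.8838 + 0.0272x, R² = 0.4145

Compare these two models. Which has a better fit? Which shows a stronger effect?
Model A has the better fit (R² = 0.9826 vs 0.4145). Model A shows the stronger effect (|β₁| = 0.1449 vs 0.0272).

Model Comparison:

Which explains more variance? (R²)
- Model A: R² = 0.9826 → 98.26% of variance in crop yield explained
- Model B: R² = 0.4145 → 41.45% of variance in crop yield explained
- 0.9826 > 0.4145 → Model A has the better fit

Which has the larger per-inch effect? (|β₁|)
- Model A: β₁ = 0.1449 → predicted crop yield rises 0.1449 tons/acre per additional inch of rainfall
- Model B: β₁ = 0.0272 → predicted crop yield rises 0.0272 tons/acre per additional inch of rainfall
- |0.1449| > |0.0272| → Model A shows the stronger marginal effect

Note: R² measures how tightly points cluster around the line; β₁ measures how steep the line is — they answer different questions.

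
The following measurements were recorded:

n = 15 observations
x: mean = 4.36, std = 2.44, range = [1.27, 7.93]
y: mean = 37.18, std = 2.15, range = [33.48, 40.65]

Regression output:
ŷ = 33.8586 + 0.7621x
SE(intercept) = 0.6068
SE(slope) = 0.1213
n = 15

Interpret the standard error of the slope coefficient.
SE(β̂₁) = 0.1213 is the estimated standard deviation of the slope estimate across repeated samples; relative to β̂₁ = 0.7621 that is 15.9%, a precise estimate.

SE(β̂₁) = s / √Sxx, where s is the residual standard deviation and Sxx = Σ(x − x̄)². It is the yardstick for how far β̂₁ = 0.7621 could plausibly be from the true slope.

Relative precision:
- SE / |β̂₁| = 0.1213 / 0.7621 = 15.9%
- Rule of thumb (under 20%: precise; 20% to under 50%: moderately precise; 50% or more: imprecise) → precise

Rough 95% range (±2 SE): 0.7621 ± 0.2426 → (0.5195, 1.0047).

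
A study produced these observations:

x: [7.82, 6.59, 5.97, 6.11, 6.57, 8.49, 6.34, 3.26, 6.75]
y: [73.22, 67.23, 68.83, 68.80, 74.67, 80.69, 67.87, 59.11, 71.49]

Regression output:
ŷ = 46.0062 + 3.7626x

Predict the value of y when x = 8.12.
ŷ = 76.5585

To predict y for x = 8.12, substitute into the regression equation:

ŷ = 46.0062 + 3.7626 × 8.12
ŷ = 46.0062 + 30.5523
ŷ = 76.5585

This is the fitted mean response at that x — an individual observation would come with a wider prediction interval.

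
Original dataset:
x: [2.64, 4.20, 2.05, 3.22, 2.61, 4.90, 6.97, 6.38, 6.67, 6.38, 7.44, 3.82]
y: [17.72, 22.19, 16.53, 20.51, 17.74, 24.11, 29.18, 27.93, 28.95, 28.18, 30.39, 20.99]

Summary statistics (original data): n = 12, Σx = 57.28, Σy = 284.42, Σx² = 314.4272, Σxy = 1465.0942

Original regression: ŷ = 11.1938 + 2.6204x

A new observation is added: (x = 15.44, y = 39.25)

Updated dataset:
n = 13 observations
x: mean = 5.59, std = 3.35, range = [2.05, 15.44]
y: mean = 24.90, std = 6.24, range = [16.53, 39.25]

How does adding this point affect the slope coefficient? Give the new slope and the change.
New slope β₁ = 1.7842 versus 2.6204 before: a change of -0.8362 (-31.9%).

The new point has HIGH LEVERAGE: x = 15.44 is far from the original mean x̄ = 57.28/12 ≈ 4.77 (original range [2.05, 7.44]).

Step 1: Update the sums with the new point (n goes from 12 to 13)
Σx  = 57.28 + 15.44 = 72.72
Σy  = 284.42 + 39.25 = 323.67
Σx² = 314.4272 + 15.44² = 314.4272 + 238.3936 = 552.8208
Σxy = 1465.0942 + 15.44×39.25 = 1465.0942 + 606.0200 = 2071.1142

Step 2: Recompute the slope with b₁ = (nΣxy − ΣxΣy) / (nΣx² − (Σx)²)
Numerator   = 13×2071.1142 − 72.72×323.67 = 26924.4846 − 23537.2824 = 3387.2022
Denominator = 13×552.8208 − 72.72² = 7186.6704 − 5288.1984 = 1898.4720
b₁(new) = 3387.2022 / 1898.4720 = 1.7842

(Same formula on the original sums: (12×1465.0942 − 57.28×284.42) / (12×314.4272 − 57.28²) = 1289.5528 / 492.1280 = 2.6204, matching the given fit.)

Step 3: Change in slope
Δβ₁ = 1.7842 − 2.6204 = -0.8362
Relative change = -0.8362 / 2.6204 × 100% = -31.9%
→ the slope decreases when the point is added.

Because the point sits below the extension of the original line at a high-leverage x, it tilts the fit down.
In practice: check such a point for data-entry or measurement error.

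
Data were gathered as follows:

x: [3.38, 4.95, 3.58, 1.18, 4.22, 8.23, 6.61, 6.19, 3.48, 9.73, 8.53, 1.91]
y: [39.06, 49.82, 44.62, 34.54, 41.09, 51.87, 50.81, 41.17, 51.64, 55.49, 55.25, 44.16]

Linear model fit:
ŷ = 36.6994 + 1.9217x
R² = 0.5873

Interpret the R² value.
About 58.73% of the variability in y is accounted for by the regression on x (R² = 0.5873) — a moderate linear fit.

R² (coefficient of determination) measures the proportion of variance in y explained by the regression model.

Here R² = 0.5873:
- Explained: 58.73% of the variation in y
- Unexplained (residual): 100% − 58.73% = 41.27%
- Rule of thumb (below 0.3 weak; 0.3 to below 0.7 moderate; 0.7 and above strong) → moderate

Calculation: R² = 1 − (SS_res / SS_tot), where SS_res is the sum of squared residuals and SS_tot the total sum of squares.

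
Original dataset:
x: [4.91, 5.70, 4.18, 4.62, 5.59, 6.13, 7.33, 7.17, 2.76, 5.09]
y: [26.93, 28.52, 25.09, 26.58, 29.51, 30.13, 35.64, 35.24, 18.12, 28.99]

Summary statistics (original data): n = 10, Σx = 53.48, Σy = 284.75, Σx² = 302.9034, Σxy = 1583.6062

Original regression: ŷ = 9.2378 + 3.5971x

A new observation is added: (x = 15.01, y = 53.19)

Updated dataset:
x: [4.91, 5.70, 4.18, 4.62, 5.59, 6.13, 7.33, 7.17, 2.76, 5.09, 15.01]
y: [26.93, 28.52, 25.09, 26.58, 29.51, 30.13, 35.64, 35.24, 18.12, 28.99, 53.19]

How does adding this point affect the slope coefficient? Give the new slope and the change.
New slope β₁ = 2.7305 versus 3.5971 before: a change of -0.8666 (-24.1%).

x = 15.01 lies well outside the original x-range [2.76, 7.33] (x̄ ≈ 5.35), so this observation has high leverage and can move the slope substantially.

Step 1: Update the sums with the new point (n goes from 10 to 11)
Σx  = 53.48 + 15.01 = 68.49
Σy  = 284.75 + 53.19 = 337.94
Σx² = 302.9034 + 15.01² = 302.9034 + 225.3001 = 528.2035
Σxy = 1583.6062 + 15.01×53.19 = 1583.6062 + 798.3819 = 2381.9881

Step 2: Recompute the slope with b₁ = (nΣxy − ΣxΣy) / (nΣx² − (Σx)²)
Numerator   = 11×2381.9881 − 68.49×337.94 = 26201.8691 − 23145.5106 = 3056.3585
Denominator = 11×528.2035 − 68.49² = 5810.2385 − 4690.8801 = 1119.3584
b₁(new) = 3056.3585 / 1119.3584 = 2.7305

(Same formula on the original sums: (10×1583.6062 − 53.48×284.75) / (10×302.9034 − 53.48²) = 607.6320 / 168.9236 = 3.5971, matching the given fit.)

Step 3: Change in slope
Δβ₁ = 2.7305 − 3.5971 = -0.8666
Relative change = -0.8666 / 3.5971 × 100% = -24.1%
→ the slope decreases when the point is added.

Because the point sits below the extension of the original line at a high-leverage x, it tilts the fit down.
In practice: examine leverage (hᵢ) and Cook's distance rather than deleting it automatically.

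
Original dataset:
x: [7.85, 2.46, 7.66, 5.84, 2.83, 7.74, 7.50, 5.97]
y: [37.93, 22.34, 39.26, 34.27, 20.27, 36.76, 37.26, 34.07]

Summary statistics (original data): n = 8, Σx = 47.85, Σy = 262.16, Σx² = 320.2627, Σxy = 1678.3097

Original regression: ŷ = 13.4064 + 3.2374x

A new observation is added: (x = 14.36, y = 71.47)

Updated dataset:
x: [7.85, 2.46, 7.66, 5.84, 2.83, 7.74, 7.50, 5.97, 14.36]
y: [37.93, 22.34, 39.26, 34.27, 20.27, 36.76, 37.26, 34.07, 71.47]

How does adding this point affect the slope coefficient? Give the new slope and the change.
The slope changes from 3.2374 to 4.1311 (change of +0.8937, or +27.6%).

The new point has HIGH LEVERAGE: x = 14.36 is far from the original mean x̄ = 47.85/8 ≈ 5.98 (original range [2.46, 7.85]).

Step 1: Update the sums with the new point (n goes from 8 to 9)
Σx  = 47.85 + 14.36 = 62.21
Σy  = 262.16 + 71.47 = 333.63
Σx² = 320.2627 + 14.36² = 320.2627 + 206.2096 = 526.4723
Σxy = 1678.3097 + 14.36×71.47 = 1678.3097 + 1026.3092 = 2704.6189

Step 2: Recompute the slope with b₁ = (nΣxy − ΣxΣy) / (nΣx² − (Σx)²)
Numerator   = 9×2704.6189 − 62.21×333.63 = 24341.5701 − 20755.1223 = 3586.4478
Denominator = 9×526.4723 − 62.21² = 4738.2507 − 3870.0841 = 868.1666
b₁(new) = 3586.4478 / 868.1666 = 4.1311

(Same formula on the original sums: (8×1678.3097 − 47.85×262.16) / (8×320.2627 − 47.85²) = 882.1216 / 272.4791 = 3.2374, matching the given fit.)

Step 3: Change in slope
Δβ₁ = 4.1311 − 3.2374 = +0.8937
Relative change = +0.8937 / 3.2374 × 100% = +27.6%
→ the slope increases when the point is added.

A high-leverage point only changes the slope if it is off the original line; here y = 71.47 is above the original trend, so the slope increases.
In practice: refit with and without it and report both if conclusions differ; investigate whether it comes from the same population as the rest of the sample.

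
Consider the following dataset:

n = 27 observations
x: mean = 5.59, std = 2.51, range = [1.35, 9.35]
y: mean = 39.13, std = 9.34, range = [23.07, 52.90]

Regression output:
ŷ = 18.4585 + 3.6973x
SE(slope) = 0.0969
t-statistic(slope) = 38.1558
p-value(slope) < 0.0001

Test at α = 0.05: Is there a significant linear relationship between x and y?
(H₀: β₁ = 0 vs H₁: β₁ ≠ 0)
p-value < 0.0001 < α = 0.05, so we reject H₀. The relationship is significant.

Hypothesis test for the slope coefficient:

H₀: β₁ = 0 (no linear relationship)
H₁: β₁ ≠ 0 (linear relationship exists)

Test statistic: t = β̂₁ / SE(β̂₁) = 3.6973 / 0.0969 = 38.1558

With df = 25, the two-sided p-value for |t| = 38.1558 is <0.0001.

Decision rule: reject H₀ if p-value < α.
p-value < 0.0001 < α = 0.05 → reject H₀.

At α = 0.05 the data do provide convincing evidence of a nonzero slope.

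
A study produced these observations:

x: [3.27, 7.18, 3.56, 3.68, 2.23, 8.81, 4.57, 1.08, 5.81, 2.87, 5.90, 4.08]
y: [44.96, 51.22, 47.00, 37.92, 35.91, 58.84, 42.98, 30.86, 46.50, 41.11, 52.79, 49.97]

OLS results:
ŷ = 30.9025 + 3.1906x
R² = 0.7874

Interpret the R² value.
The model explains 78.74% of the variance in y (R² = 0.7874), leaving 21.26% unexplained; the fit is strong.

R² (coefficient of determination) measures the proportion of variance in y explained by the regression model.

Here R² = 0.7874:
- Explained: 78.74% of the variation in y
- Unexplained (residual): 100% − 78.74% = 21.26%
- Rule of thumb (below 0.3 weak; 0.3 to below 0.7 moderate; 0.7 and above strong) → strong

Calculation: R² = 1 − (SS_res / SS_tot), where SS_res is the sum of squared residuals and SS_tot the total sum of squares.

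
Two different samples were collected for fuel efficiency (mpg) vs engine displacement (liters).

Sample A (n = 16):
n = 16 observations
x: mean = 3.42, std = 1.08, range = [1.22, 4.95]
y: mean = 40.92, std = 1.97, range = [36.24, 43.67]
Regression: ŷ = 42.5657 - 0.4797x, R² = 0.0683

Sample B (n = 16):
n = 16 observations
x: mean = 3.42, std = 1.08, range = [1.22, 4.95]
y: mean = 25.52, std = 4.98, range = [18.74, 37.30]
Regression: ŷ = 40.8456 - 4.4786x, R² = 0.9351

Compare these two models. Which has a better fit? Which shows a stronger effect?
Model B has the better fit (R² = 0.9351 vs 0.0683). Model B shows the stronger effect (|β₁| = 4.4786 vs 0.4797).

Model Comparison:

Which explains more variance? (R²)
- Model A: R² = 0.0683 → 6.83% of variance in fuel efficiency explained
- Model B: R² = 0.9351 → 93.51% of variance in fuel efficiency explained
- 0.9351 > 0.0683 → Model B has the better fit

Effect size (slope magnitude):
- Model A: β₁ = -0.4797 → predicted fuel efficiency falls 0.4797 mpg per additional liter of engine displacement
- Model B: β₁ = -4.4786 → predicted fuel efficiency falls 4.4786 mpg per additional liter of engine displacement
- |-0.4797| < |-4.4786| → Model B shows the stronger marginal effect

Note: A better fit (higher R²) doesn't necessarily mean a more important relationship.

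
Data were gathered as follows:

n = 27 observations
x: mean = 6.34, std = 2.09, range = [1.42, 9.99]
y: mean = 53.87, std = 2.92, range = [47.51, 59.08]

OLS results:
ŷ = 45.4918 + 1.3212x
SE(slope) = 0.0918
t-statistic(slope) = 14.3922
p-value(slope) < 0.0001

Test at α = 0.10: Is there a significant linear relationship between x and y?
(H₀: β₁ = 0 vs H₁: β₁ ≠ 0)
Since p-value < 0.0001 < α = 0.10, reject H₀ — the slope is significantly different from 0.

Hypothesis test for the slope coefficient:

H₀: β₁ = 0 (no linear relationship)
H₁: β₁ ≠ 0 (linear relationship exists)

Test statistic: t = β̂₁ / SE(β̂₁) = 1.3212 / 0.0918 = 14.3922

p < 0.0001: how often a slope estimate this far from 0 (in SE units) would arise by chance if β₁ were truly 0.

Decision rule: reject H₀ if p-value < α.
p-value < 0.0001 < α = 0.10 → reject H₀.

Conclusion: the linear association between x and y is significant at the 10% level.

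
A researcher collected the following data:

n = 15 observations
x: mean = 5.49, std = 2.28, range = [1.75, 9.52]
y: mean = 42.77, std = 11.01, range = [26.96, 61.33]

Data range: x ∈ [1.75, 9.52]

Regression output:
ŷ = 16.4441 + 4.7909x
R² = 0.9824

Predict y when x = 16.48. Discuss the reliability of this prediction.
ŷ = 95.3981, but this is extrapolation (above the data range [1.75, 9.52]) and may be unreliable.

Prediction calculation:
ŷ = 16.4441 + 4.7909 × 16.48
ŷ = 95.3981

Reliability:
- Data range: x ∈ [1.75, 9.52]
- Prediction point: x = 16.48 is 6.96 units above the observed range → this is EXTRAPOLATION, not interpolation

Why that matters here:
- Real relationships often flatten, saturate, or turn nonlinear at extremes
- The standard error of prediction grows with (x − x̄)², and x = 16.48 is far from x̄ = 5.49
- The linear relationship may not hold outside the observed range

A defensible statement: 'if the linear trend continued to x = 16.48, y would be about 95.3981' — the premise is untested.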